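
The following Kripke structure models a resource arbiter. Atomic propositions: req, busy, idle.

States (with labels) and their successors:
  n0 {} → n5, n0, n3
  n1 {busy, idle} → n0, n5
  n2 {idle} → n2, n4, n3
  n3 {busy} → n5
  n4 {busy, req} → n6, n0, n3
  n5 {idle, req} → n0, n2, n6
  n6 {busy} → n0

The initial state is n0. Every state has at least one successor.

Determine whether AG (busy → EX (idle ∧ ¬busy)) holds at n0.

Violated

States satisfying busy → EX (idle ∧ ¬busy): {n0, n1, n2, n3, n5}.
States satisfying AG (busy → EX (idle ∧ ¬busy)): ∅.
n4 is reachable from n0 and violates busy → EX (idle ∧ ¬busy), so AG fails at n0.
n0 ∉ Sat(AG (busy → EX (idle ∧ ¬busy))).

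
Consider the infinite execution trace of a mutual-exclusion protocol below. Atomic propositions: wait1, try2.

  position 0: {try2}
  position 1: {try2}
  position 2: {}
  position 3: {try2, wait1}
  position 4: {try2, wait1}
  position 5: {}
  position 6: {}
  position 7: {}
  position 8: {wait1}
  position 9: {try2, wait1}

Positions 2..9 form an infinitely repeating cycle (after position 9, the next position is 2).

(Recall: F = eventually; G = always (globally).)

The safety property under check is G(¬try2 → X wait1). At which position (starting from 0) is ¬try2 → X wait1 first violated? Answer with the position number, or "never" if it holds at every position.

5

Check ¬try2 → X wait1 at each position in order: 0 ✓, 1 ✓, 2 ✓, 3 ✓, 4 ✓.
At position 5 the labels are {} and the next position 6 has {}, so ¬try2 → X wait1 is false there. This is the first violation.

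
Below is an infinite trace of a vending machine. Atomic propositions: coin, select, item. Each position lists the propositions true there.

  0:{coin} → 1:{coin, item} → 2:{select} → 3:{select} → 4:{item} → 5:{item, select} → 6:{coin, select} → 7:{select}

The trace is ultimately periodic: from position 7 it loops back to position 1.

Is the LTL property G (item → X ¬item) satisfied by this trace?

No

item → X ¬item must hold at every position from 0 onward. It fails at position 4, so G (item → X ¬item) is false.
Positions where item holds: 1, 4, 5.
Check X ¬item at each: 1→ok, 4→fails, 5→ok.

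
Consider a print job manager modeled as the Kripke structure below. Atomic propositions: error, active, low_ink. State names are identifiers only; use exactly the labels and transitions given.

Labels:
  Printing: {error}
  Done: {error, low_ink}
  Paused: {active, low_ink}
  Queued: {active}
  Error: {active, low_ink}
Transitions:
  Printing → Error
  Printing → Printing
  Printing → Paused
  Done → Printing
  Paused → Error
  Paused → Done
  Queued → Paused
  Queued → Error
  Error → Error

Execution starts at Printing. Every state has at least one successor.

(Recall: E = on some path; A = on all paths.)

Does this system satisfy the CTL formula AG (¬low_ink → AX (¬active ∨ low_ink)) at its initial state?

Yes

States satisfying ¬low_ink → AX (¬active ∨ low_ink): {Printing, Done, Paused, Queued, Error}.
States satisfying AG (¬low_ink → AX (¬active ∨ low_ink)): {Printing, Done, Paused, Queued, Error}.
Every state reachable from Printing satisfies ¬low_ink → AX (¬active ∨ low_ink).
Printing ∈ Sat(AG (¬low_ink → AX (¬active ∨ low_ink))).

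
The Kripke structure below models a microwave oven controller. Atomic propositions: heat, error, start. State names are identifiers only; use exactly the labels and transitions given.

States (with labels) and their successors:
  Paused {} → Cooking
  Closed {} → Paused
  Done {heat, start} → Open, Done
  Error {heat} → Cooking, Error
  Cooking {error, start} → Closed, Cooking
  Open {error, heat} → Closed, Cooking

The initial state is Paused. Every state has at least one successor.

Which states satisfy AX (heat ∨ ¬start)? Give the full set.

{Closed, Done}

States satisfying heat ∨ ¬start: {Paused, Closed, Done, Error, Open}.
States satisfying AX (heat ∨ ¬start): {Closed, Done}.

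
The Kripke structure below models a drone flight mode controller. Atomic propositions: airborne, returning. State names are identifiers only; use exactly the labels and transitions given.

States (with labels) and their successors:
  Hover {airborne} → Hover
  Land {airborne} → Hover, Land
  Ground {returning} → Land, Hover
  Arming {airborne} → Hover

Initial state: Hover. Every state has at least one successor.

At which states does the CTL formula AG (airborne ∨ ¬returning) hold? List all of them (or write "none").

States satisfying airborne ∨ ¬returning: {Hover, Land, Arming}.
States satisfying AG (airborne ∨ ¬returning): {Hover, Land, Arming}.

{Hover, Land, Arming}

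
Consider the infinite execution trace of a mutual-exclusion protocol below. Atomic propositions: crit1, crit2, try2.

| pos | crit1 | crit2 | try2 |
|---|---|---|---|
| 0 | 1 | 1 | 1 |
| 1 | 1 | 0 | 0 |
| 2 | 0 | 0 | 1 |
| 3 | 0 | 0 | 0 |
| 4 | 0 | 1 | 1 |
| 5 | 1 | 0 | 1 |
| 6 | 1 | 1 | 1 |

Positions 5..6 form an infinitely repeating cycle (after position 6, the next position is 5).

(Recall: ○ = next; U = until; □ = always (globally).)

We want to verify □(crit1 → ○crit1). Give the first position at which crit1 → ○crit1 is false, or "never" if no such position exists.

Check crit1 → ○crit1 at each position in order: 0 ✓.
At position 1 the labels are {crit1} and the next position 2 has {try2}, so crit1 → ○crit1 is false there. This is the first violation.

1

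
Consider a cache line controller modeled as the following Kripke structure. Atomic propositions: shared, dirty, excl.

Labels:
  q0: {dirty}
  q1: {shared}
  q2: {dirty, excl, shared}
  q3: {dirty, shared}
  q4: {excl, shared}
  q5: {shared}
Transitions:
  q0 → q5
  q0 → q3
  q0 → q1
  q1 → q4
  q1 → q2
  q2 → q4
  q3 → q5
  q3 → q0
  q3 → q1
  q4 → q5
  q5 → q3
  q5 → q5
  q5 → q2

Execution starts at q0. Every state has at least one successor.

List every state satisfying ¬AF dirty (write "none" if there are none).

{q1, q4, q5}

States satisfying dirty: {q0, q2, q3}.
States satisfying AF dirty: {q0, q2, q3}.
States satisfying ¬AF dirty: {q1, q4, q5}.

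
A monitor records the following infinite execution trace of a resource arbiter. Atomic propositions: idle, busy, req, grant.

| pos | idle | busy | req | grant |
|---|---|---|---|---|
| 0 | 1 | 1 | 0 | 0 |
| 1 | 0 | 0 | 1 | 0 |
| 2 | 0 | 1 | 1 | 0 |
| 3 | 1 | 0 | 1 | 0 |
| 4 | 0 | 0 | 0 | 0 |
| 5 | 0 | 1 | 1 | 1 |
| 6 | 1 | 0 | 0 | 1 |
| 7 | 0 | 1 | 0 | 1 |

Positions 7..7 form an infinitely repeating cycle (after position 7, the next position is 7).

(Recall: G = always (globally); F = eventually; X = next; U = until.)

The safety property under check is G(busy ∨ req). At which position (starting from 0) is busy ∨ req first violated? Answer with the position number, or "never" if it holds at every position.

4

Check busy ∨ req at each position in order: 0 ✓, 1 ✓, 2 ✓, 3 ✓.
At position 4 the labels are {}, so busy ∨ req is false there. This is the first violation.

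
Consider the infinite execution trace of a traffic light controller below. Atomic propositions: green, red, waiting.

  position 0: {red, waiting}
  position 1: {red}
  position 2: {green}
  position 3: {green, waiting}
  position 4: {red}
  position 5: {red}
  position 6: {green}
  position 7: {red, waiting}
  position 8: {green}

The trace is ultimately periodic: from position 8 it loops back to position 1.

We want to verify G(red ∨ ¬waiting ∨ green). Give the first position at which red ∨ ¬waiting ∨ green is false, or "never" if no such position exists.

never

red ∨ ¬waiting ∨ green holds at every position 0..8, and those are all the positions the trace ever visits, so the invariant G(red ∨ ¬waiting ∨ green) is never violated.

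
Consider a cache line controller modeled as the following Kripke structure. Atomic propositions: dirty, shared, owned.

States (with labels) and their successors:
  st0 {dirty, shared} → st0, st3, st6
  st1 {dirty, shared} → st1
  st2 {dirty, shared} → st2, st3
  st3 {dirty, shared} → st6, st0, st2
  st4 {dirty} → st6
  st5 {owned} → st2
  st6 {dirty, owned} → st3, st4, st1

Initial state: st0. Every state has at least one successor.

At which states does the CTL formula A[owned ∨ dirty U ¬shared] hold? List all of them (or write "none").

{st4, st5, st6}

States satisfying owned ∨ dirty: {st0, st1, st2, st3, st4, st5, st6}.
States satisfying ¬shared: {st4, st5, st6}.
States satisfying A[owned ∨ dirty U ¬shared]: {st4, st5, st6}.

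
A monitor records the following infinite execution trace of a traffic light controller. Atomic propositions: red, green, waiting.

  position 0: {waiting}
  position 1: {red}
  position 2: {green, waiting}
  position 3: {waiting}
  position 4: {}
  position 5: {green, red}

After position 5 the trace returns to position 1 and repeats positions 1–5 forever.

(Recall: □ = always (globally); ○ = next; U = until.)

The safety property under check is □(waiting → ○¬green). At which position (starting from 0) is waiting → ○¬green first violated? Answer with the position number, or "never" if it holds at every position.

waiting → ○¬green holds at every position 0..5, and those are all the positions the trace ever visits, so the invariant □(waiting → ○¬green) is never violated.

never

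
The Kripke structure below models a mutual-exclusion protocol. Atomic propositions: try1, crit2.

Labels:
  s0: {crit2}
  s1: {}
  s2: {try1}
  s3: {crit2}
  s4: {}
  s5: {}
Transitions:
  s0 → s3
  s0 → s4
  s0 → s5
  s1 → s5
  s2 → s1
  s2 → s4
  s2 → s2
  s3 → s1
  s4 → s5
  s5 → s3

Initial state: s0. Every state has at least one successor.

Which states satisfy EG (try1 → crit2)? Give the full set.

States satisfying try1 → crit2: {s0, s1, s3, s4, s5}.
States satisfying EG (try1 → crit2): {s0, s1, s3, s4, s5}.

{s0, s1, s3, s4, s5}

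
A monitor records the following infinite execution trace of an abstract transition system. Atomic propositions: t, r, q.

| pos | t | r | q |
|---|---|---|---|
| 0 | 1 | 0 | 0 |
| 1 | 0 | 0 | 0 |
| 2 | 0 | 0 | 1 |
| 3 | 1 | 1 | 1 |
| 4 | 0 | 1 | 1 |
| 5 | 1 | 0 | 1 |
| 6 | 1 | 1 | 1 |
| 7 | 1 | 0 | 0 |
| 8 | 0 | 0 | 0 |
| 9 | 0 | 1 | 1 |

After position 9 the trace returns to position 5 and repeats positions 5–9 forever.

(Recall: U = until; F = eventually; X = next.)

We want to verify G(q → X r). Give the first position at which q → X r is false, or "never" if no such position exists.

4

Check q → X r at each position in order: 0 ✓, 1 ✓, 2 ✓, 3 ✓.
At position 4 the labels are {q, r} and the next position 5 has {q, t}, so q → X r is false there. This is the first violation.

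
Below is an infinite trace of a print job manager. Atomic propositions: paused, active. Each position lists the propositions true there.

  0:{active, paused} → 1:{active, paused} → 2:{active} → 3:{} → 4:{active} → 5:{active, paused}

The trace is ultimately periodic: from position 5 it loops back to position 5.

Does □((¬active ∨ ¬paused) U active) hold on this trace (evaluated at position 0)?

(¬active ∨ ¬paused) U active holds at every position 0..5, and those are all positions ever visited, so □((¬active ∨ ¬paused) U active) holds.

Holds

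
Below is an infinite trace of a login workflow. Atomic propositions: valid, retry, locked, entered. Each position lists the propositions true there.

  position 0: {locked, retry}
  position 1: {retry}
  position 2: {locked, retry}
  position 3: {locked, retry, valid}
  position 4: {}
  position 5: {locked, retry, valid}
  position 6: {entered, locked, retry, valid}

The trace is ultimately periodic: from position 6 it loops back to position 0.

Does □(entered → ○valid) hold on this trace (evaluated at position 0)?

entered → ○valid must hold at every position from 0 onward. It fails at position 6, so □(entered → ○valid) is false.
Positions where entered holds: 6.
Check ○valid at each: 6→fails.

No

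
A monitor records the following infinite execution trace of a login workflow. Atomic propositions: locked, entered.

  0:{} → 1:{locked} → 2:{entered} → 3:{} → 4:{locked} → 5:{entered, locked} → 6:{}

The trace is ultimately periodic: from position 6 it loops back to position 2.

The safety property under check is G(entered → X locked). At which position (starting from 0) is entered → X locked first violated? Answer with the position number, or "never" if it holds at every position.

Check entered → X locked at each position in order: 0 ✓, 1 ✓.
At position 2 the labels are {entered} and the next position 3 has {}, so entered → X locked is false there. This is the first violation.

2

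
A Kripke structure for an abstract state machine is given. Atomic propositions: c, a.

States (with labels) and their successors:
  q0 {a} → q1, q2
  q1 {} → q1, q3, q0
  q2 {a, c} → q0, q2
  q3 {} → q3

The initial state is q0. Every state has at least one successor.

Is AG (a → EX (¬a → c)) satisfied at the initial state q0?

Yes

States satisfying a → EX (¬a → c): {q0, q1, q2, q3}.
States satisfying AG (a → EX (¬a → c)): {q0, q1, q2, q3}.
Every state reachable from q0 satisfies a → EX (¬a → c).
q0 ∈ Sat(AG (a → EX (¬a → c))).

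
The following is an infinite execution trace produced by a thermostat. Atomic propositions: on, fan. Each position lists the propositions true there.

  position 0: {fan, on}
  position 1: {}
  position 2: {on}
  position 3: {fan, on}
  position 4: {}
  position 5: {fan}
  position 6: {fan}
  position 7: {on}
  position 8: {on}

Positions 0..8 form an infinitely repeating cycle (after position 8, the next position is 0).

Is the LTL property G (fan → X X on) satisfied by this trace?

Does not hold

fan → X X on must hold at every position from 0 onward. It fails at position 3, so G (fan → X X on) is false.
Positions where fan holds: 0, 3, 5, 6.
Check X X on at each: 0→ok, 3→fails, 5→ok, 6→ok.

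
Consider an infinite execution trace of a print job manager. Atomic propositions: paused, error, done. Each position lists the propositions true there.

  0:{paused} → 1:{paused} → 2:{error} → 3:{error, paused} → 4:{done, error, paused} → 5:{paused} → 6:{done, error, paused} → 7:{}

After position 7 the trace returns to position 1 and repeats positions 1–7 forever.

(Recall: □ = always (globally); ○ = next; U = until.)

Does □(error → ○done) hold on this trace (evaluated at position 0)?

error → ○done must hold at every position from 0 onward. It fails at position 2, so □(error → ○done) is false.
Positions where error holds: 2, 3, 4, 6.
Check ○done at each: 2→fails, 3→ok, 4→fails, 6→fails.

Does not hold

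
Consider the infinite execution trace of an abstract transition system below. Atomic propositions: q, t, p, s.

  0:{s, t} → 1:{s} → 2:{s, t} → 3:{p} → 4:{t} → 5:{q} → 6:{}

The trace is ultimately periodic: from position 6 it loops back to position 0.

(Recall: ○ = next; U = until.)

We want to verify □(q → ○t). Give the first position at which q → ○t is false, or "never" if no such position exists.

Check q → ○t at each position in order: 0 ✓, 1 ✓, 2 ✓, 3 ✓, 4 ✓.
At position 5 the labels are {q} and the next position 6 has {}, so q → ○t is false there. This is the first violation.

5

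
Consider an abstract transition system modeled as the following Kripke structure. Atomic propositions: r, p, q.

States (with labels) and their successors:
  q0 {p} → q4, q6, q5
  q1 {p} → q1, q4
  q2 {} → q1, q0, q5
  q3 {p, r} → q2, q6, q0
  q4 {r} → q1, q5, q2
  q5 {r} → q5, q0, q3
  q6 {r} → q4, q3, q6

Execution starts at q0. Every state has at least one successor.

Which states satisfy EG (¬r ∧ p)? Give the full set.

States satisfying ¬r ∧ p: {q0, q1}.
States satisfying EG (¬r ∧ p): {q1}.

{q1}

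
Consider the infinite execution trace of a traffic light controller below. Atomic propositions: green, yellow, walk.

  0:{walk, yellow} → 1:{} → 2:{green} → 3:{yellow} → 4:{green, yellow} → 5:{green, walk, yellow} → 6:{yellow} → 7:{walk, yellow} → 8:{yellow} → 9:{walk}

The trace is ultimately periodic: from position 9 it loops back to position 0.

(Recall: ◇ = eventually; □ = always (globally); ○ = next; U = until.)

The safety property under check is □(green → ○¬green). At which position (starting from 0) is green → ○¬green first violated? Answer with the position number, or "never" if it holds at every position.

4

Check green → ○¬green at each position in order: 0 ✓, 1 ✓, 2 ✓, 3 ✓.
At position 4 the labels are {green, yellow} and the next position 5 has {green, walk, yellow}, so green → ○¬green is false there. This is the first violation.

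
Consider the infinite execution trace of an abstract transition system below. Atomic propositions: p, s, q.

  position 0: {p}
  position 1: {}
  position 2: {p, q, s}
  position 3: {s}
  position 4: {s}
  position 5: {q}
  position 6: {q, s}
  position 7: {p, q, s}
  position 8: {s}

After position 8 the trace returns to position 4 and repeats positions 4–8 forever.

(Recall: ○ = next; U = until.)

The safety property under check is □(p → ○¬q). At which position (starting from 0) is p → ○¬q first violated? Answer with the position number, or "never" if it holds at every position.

never

p → ○¬q holds at every position 0..8, and those are all the positions the trace ever visits, so the invariant □(p → ○¬q) is never violated.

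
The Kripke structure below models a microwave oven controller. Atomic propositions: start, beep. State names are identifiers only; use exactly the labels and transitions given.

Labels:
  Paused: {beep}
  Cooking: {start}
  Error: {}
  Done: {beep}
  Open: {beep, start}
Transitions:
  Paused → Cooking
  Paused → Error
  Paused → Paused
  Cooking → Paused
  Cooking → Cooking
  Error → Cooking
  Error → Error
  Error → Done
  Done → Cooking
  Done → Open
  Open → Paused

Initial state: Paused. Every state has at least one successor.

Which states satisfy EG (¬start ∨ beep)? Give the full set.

States satisfying ¬start ∨ beep: {Paused, Error, Done, Open}.
States satisfying EG (¬start ∨ beep): {Paused, Error, Done, Open}.

{Paused, Error, Done, Open}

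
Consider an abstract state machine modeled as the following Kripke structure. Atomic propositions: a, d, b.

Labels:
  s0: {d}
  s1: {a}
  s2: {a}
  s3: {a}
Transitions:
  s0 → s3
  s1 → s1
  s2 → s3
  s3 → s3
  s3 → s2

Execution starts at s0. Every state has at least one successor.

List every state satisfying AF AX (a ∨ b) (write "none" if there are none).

States satisfying AX (a ∨ b): {s0, s1, s2, s3}.
States satisfying AF AX (a ∨ b): {s0, s1, s2, s3}.

{s0, s1, s2, s3}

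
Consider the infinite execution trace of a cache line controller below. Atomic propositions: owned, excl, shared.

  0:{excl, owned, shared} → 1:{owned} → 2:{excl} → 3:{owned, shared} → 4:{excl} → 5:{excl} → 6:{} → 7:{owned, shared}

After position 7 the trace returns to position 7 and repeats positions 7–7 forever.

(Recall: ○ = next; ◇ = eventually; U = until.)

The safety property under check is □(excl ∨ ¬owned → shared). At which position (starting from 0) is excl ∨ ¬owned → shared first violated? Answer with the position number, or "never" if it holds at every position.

Check excl ∨ ¬owned → shared at each position in order: 0 ✓, 1 ✓.
At position 2 the labels are {excl}, so excl ∨ ¬owned → shared is false there. This is the first violation.

2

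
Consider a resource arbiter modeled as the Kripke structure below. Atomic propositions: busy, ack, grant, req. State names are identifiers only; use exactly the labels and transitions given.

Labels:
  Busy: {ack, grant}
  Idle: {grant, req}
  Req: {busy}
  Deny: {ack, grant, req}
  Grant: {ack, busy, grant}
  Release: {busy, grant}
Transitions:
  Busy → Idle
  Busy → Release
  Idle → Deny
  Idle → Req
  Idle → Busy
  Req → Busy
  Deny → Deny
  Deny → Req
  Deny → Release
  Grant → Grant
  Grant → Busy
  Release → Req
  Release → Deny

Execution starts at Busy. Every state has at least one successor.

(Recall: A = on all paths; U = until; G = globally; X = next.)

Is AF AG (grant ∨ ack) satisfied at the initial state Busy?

Does not hold

States satisfying AG (grant ∨ ack): ∅.
States satisfying AF AG (grant ∨ ack): ∅.
There is a path from Busy along which AG (grant ∨ ack) never holds.
Busy ∉ Sat(AF AG (grant ∨ ack)).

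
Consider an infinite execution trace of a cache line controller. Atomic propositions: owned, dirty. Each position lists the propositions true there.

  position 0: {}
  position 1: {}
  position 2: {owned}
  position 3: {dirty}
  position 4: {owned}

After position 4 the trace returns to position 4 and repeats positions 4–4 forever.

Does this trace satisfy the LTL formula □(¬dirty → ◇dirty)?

Does not hold

¬dirty → ◇dirty must hold at every position from 0 onward. It fails at position 4, so □(¬dirty → ◇dirty) is false.
Positions where ¬dirty holds: 0, 1, 2, 4.
Check ◇dirty at each: 0→ok, 1→ok, 2→ok, 4→fails.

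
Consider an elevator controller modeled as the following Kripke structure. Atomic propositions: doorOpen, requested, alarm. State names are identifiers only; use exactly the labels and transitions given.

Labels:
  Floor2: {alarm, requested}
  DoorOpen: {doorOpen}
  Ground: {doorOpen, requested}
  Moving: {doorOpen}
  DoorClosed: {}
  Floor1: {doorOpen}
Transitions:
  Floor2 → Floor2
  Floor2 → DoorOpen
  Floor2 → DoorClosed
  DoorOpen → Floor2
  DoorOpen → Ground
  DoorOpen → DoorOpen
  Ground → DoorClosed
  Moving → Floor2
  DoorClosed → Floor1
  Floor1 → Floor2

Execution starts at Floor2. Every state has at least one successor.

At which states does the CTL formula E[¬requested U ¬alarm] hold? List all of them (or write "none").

{DoorOpen, Ground, Moving, DoorClosed, Floor1}

States satisfying ¬requested: {DoorOpen, Moving, DoorClosed, Floor1}.
States satisfying ¬alarm: {DoorOpen, Ground, Moving, DoorClosed, Floor1}.
States satisfying E[¬requested U ¬alarm]: {DoorOpen, Ground, Moving, DoorClosed, Floor1}.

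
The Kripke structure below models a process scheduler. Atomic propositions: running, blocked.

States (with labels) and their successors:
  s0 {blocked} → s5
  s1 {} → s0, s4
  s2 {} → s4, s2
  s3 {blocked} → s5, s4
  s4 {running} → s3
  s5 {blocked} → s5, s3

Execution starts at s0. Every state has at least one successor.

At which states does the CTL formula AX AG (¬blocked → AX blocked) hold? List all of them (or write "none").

{s0, s1, s3, s4, s5}

States satisfying AG (¬blocked → AX blocked): {s0, s3, s4, s5}.
States satisfying AX AG (¬blocked → AX blocked): {s0, s1, s3, s4, s5}.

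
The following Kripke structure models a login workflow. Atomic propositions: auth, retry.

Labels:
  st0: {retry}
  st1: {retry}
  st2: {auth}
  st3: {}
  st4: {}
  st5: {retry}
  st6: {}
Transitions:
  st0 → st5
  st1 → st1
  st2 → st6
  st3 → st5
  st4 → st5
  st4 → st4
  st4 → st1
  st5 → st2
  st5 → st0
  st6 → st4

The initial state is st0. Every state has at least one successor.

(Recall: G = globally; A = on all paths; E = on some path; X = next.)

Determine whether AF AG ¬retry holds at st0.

States satisfying AG ¬retry: ∅.
States satisfying AF AG ¬retry: ∅.
There is a path from st0 along which AG ¬retry never holds.
st0 ∉ Sat(AF AG ¬retry).

Does not hold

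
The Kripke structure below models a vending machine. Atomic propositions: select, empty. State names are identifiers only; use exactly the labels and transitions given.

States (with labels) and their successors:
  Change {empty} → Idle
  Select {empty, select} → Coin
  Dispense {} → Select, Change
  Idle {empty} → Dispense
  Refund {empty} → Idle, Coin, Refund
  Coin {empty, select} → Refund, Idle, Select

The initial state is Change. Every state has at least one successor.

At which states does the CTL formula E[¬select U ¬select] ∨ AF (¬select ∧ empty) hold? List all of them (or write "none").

States satisfying ¬select: {Change, Dispense, Idle, Refund}.
States satisfying E[¬select U ¬select]: {Change, Dispense, Idle, Refund}.
States satisfying ¬select ∧ empty: {Change, Idle, Refund}.
States satisfying AF (¬select ∧ empty): {Change, Idle, Refund}.
States satisfying E[¬select U ¬select] ∨ AF (¬select ∧ empty): {Change, Dispense, Idle, Refund}.

{Change, Dispense, Idle, Refund}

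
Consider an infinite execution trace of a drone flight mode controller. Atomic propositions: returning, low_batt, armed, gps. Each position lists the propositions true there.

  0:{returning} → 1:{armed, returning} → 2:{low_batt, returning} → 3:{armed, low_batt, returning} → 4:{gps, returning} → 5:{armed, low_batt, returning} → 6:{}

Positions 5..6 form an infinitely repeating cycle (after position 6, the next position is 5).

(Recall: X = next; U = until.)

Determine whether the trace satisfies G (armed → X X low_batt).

Satisfied

armed → X X low_batt holds at every position 0..6, and those are all positions ever visited, so G (armed → X X low_batt) holds.
Positions where armed holds: 1, 3, 5.
Check X X low_batt at each: 1→ok, 3→ok, 5→ok.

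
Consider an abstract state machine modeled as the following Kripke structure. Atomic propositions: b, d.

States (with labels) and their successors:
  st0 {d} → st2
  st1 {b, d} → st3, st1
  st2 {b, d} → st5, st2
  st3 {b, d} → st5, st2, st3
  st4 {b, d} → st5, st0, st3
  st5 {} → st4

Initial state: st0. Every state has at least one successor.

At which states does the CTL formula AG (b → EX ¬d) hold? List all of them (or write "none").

States satisfying b → EX ¬d: {st0, st2, st3, st4, st5}.
States satisfying AG (b → EX ¬d): {st0, st2, st3, st4, st5}.

{st0, st2, st3, st4, st5}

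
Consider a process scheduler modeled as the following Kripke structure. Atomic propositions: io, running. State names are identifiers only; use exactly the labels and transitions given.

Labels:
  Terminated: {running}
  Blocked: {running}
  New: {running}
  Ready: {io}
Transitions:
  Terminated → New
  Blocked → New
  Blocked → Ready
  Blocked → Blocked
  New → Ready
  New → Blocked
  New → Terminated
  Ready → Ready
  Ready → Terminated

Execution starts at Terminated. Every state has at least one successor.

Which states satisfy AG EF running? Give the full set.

States satisfying EF running: {Terminated, Blocked, New, Ready}.
States satisfying AG EF running: {Terminated, Blocked, New, Ready}.

{Terminated, Blocked, New, Ready}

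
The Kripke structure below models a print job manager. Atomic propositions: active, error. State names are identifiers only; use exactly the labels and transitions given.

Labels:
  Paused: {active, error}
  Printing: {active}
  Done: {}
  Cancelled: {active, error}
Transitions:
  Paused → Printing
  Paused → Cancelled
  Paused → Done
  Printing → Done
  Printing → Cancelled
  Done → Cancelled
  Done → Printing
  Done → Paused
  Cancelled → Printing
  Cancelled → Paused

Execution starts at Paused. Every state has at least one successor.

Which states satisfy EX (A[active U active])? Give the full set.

States satisfying A[active U active]: {Paused, Printing, Cancelled}.
States satisfying EX (A[active U active]): {Paused, Printing, Done, Cancelled}.

{Paused, Printing, Done, Cancelled}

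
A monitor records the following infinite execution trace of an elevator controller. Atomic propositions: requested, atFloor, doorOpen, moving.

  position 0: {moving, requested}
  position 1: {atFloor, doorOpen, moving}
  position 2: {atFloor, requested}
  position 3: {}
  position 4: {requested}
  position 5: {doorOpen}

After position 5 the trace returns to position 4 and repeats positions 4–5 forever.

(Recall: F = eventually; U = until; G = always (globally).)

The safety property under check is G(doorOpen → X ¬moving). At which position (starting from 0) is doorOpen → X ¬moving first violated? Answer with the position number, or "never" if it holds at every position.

doorOpen → X ¬moving holds at every position 0..5, and those are all the positions the trace ever visits, so the invariant G(doorOpen → X ¬moving) is never violated.

never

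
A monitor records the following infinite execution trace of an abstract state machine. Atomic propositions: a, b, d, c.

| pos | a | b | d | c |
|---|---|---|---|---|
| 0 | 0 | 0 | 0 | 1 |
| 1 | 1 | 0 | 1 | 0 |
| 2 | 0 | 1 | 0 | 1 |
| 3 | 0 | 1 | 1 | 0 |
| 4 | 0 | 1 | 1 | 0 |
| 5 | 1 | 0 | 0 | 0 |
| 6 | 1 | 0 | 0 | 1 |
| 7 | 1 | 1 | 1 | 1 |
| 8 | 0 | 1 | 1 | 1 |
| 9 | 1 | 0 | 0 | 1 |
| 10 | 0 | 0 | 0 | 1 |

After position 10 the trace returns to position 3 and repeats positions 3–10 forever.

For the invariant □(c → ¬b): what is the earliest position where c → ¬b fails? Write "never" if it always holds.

2

Check c → ¬b at each position in order: 0 ✓, 1 ✓.
At position 2 the labels are {b, c}, so c → ¬b is false there. This is the first violation.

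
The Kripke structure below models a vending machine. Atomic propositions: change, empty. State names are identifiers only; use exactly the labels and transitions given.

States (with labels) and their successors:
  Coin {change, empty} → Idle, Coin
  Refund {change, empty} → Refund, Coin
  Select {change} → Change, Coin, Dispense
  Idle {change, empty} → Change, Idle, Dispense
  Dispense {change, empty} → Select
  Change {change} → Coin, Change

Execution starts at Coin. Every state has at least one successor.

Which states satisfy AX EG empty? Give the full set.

{Coin, Refund}

States satisfying EG empty: {Coin, Refund, Idle}.
States satisfying AX EG empty: {Coin, Refund}.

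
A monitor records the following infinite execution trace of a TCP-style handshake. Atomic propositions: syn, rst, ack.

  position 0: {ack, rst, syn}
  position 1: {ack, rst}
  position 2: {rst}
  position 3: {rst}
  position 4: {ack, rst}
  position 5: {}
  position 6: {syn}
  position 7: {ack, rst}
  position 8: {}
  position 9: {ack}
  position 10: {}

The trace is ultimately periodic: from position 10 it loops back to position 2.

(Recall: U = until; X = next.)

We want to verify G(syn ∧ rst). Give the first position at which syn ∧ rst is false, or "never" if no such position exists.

1

Check syn ∧ rst at each position in order: 0 ✓.
At position 1 the labels are {ack, rst}, so syn ∧ rst is false there. This is the first violation.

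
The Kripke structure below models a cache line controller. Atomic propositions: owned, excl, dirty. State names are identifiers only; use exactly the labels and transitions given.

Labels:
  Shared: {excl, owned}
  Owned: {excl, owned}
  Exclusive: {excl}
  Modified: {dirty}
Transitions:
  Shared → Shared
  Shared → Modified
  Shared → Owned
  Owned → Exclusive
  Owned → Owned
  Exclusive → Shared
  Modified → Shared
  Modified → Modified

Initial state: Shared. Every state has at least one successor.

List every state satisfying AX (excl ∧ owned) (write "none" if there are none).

States satisfying excl ∧ owned: {Shared, Owned}.
States satisfying AX (excl ∧ owned): {Exclusive}.

{Exclusive}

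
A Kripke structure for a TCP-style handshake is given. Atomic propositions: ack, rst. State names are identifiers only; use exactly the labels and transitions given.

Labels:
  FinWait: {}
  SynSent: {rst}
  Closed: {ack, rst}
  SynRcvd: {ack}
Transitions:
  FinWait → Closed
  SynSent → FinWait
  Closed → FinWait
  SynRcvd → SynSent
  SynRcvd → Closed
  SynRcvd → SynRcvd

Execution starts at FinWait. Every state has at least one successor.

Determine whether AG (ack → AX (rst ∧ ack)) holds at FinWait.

States satisfying ack → AX (rst ∧ ack): {FinWait, SynSent}.
States satisfying AG (ack → AX (rst ∧ ack)): ∅.
Closed is reachable from FinWait and violates ack → AX (rst ∧ ack), so AG fails at FinWait.
FinWait ∉ Sat(AG (ack → AX (rst ∧ ack))).

No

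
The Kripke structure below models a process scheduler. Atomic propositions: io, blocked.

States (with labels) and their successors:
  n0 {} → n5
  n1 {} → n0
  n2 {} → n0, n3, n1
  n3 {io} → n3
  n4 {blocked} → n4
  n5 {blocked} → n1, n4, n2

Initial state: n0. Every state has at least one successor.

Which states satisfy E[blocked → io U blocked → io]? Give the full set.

{n0, n1, n2, n3}

States satisfying blocked → io: {n0, n1, n2, n3}.
States satisfying E[blocked → io U blocked → io]: {n0, n1, n2, n3}.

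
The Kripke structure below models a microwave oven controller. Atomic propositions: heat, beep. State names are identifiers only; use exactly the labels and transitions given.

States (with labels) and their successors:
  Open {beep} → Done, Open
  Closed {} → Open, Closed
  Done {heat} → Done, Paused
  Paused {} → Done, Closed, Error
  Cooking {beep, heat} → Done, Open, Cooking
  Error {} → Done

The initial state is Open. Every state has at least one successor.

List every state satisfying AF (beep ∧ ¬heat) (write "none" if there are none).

States satisfying beep ∧ ¬heat: {Open}.
States satisfying AF (beep ∧ ¬heat): {Open}.

{Open}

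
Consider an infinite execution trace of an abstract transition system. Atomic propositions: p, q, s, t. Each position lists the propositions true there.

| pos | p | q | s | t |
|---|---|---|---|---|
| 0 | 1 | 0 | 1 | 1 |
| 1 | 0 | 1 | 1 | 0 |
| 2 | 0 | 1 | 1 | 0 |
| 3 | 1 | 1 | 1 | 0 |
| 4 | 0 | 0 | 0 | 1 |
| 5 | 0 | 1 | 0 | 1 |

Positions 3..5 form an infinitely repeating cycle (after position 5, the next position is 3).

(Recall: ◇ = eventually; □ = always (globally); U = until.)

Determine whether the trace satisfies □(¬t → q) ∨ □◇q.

¬t → q holds at every position 0..5, and those are all positions ever visited, so □(¬t → q) holds.
Positions where ¬t holds: 1, 2, 3.
Check q at each: 1→ok, 2→ok, 3→ok.
◇q holds at every position 0..5, and those are all positions ever visited, so □◇q holds.
At position 0: □(¬t → q) is true; □◇q is true; so □(¬t → q) ∨ □◇q is true.

Satisfied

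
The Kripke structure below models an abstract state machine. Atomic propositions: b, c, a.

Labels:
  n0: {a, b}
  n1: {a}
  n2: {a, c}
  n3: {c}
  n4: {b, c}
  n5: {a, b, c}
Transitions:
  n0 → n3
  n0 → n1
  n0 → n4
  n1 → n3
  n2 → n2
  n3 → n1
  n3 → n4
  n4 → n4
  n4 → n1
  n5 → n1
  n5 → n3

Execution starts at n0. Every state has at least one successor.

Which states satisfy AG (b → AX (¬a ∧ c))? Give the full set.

States satisfying b → AX (¬a ∧ c): {n1, n2, n3}.
States satisfying AG (b → AX (¬a ∧ c)): {n2}.

{n2}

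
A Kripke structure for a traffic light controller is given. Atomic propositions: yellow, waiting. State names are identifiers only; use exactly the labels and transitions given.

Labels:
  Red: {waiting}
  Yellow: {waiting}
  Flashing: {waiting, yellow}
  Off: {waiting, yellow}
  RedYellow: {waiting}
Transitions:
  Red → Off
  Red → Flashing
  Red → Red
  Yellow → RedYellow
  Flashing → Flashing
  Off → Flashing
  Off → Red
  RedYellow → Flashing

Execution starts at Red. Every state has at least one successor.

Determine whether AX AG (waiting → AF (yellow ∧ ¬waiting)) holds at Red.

Violated

States satisfying AG (waiting → AF (yellow ∧ ¬waiting)): ∅.
States satisfying AX AG (waiting → AF (yellow ∧ ¬waiting)): ∅.
Red ∉ Sat(AX AG (waiting → AF (yellow ∧ ¬waiting))).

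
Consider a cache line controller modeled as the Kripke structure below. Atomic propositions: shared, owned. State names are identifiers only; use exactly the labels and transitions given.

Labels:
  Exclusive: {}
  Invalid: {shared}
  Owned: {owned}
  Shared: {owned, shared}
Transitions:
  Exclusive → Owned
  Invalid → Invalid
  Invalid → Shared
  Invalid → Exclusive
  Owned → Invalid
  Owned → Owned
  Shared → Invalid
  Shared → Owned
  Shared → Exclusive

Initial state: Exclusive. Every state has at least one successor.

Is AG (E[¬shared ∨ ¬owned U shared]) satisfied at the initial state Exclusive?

Yes

States satisfying E[¬shared ∨ ¬owned U shared]: {Exclusive, Invalid, Owned, Shared}.
States satisfying AG (E[¬shared ∨ ¬owned U shared]): {Exclusive, Invalid, Owned, Shared}.
Every state reachable from Exclusive satisfies E[¬shared ∨ ¬owned U shared].
Exclusive ∈ Sat(AG (E[¬shared ∨ ¬owned U shared])).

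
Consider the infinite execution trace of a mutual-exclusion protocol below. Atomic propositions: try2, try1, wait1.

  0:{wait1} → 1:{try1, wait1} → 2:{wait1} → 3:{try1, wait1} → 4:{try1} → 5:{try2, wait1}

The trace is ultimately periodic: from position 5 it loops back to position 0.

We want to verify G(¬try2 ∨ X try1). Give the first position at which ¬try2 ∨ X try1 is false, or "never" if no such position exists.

Check ¬try2 ∨ X try1 at each position in order: 0 ✓, 1 ✓, 2 ✓, 3 ✓, 4 ✓.
At position 5 the labels are {try2, wait1} and the next position 0 has {wait1}, so ¬try2 ∨ X try1 is false there. This is the first violation.

5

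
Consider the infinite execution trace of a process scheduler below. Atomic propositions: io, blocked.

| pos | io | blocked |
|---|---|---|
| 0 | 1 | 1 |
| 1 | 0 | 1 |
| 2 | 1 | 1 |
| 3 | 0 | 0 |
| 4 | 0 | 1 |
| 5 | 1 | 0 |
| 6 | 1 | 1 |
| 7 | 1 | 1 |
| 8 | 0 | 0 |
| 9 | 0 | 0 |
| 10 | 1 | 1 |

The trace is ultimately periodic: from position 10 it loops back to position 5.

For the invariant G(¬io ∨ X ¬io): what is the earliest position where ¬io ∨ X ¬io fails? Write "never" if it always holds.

5

Check ¬io ∨ X ¬io at each position in order: 0 ✓, 1 ✓, 2 ✓, 3 ✓, 4 ✓.
At position 5 the labels are {io} and the next position 6 has {blocked, io}, so ¬io ∨ X ¬io is false there. This is the first violation.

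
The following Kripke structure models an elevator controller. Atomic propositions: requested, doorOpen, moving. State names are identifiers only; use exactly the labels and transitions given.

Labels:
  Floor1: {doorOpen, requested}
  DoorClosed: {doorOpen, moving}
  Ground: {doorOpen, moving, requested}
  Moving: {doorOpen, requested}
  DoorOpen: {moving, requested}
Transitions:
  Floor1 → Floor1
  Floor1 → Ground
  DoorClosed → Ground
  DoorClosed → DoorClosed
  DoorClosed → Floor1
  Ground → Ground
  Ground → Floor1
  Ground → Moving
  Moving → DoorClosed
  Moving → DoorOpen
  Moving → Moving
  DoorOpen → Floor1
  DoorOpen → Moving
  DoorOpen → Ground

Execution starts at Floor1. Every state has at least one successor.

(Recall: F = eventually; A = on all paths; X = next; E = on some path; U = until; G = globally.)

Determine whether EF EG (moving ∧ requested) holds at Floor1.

States satisfying EG (moving ∧ requested): {Ground, DoorOpen}.
States satisfying EF EG (moving ∧ requested): {Floor1, DoorClosed, Ground, Moving, DoorOpen}.
Some path from Floor1 reaches a state where EG (moving ∧ requested) holds.
Floor1 ∈ Sat(EF EG (moving ∧ requested)).

Holds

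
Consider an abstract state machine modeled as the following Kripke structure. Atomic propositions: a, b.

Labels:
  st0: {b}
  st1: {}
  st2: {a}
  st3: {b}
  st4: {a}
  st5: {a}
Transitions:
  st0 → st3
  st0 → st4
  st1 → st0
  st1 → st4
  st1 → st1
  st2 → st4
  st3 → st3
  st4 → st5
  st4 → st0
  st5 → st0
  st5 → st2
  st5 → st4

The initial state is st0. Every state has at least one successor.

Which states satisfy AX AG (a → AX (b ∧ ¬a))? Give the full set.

States satisfying AG (a → AX (b ∧ ¬a)): {st3}.
States satisfying AX AG (a → AX (b ∧ ¬a)): {st3}.

{st3}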